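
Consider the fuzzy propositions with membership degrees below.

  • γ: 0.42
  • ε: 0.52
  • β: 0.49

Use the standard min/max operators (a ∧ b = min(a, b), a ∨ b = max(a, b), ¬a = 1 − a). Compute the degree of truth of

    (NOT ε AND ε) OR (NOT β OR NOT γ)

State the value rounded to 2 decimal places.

NOT ε = 1 − 0.52 = 0.48
NOT ε AND ε = min(a, b) on (0.48, 0.52) = 0.48
NOT β = 1 − 0.49 = 0.51
NOT γ = 1 − 0.42 = 0.58
NOT β OR NOT γ = max(a, b) on (0.51, 0.58) = 0.58
(NOT ε AND ε) OR (NOT β OR NOT γ) = max(a, b) on (0.48, 0.58) = 0.58

0.58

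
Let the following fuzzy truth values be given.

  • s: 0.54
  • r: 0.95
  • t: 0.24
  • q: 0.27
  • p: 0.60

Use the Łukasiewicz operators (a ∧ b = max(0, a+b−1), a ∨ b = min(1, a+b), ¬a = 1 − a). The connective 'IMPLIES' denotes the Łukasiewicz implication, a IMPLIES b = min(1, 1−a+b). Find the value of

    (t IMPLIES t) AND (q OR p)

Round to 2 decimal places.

0.87

t IMPLIES t  [Łukasiewicz: min(1, 1−a+b)] with a=0.24, b=0.24 → 1.00
q OR p = min(1, a+b) on (0.27, 0.60) = 0.87
(t IMPLIES t) AND (q OR p) = max(0, a+b−1) on (1.00, 0.87) = 0.87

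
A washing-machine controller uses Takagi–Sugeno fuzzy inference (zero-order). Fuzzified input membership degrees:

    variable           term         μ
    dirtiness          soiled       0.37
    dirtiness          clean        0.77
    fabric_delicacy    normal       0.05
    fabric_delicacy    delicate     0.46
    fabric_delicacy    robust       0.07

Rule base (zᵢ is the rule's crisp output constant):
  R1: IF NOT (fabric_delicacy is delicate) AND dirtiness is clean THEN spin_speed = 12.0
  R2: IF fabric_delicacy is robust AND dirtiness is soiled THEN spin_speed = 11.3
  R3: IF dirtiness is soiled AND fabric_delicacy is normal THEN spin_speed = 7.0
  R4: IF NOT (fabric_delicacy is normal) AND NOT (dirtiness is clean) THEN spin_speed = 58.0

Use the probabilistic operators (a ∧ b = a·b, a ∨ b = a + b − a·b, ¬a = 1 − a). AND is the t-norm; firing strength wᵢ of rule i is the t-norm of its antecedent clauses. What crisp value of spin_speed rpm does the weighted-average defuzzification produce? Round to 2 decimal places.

R1 (z=12.0): ¬delicate=1−0.46=0.54, clean=0.77; AND[a·b] → w = 0.4158
R2 (z=11.3): robust=0.07, soiled=0.37; AND[a·b] → w = 0.0259
R3 (z=7.0): soiled=0.37, normal=0.05; AND[a·b] → w = 0.0185
R4 (z=58.0): ¬normal=1−0.05=0.95, ¬clean=1−0.77=0.23; AND[a·b] → w = 0.2185
Weighted average = (0.4158·12.0 + 0.0259·11.3 + 0.0185·7.0 + 0.2185·58.0) / (0.4158 + 0.0259 + 0.0185 + 0.2185)
  = 18.0848 / 0.6787 = 26.65

26.65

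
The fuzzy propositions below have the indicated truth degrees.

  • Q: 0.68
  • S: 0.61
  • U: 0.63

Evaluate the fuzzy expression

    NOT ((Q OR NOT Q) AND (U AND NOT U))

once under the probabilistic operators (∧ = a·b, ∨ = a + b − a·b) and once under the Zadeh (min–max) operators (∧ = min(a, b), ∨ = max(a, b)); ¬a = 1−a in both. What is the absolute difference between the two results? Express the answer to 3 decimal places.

Under probabilistic:
  NOT Q = 1 − 0.6800 = 0.3200
  Q OR NOT Q = a + b − a·b on (0.6800, 0.3200) = 0.7824
  NOT U = 1 − 0.6300 = 0.3700
  U AND NOT U = a·b on (0.6300, 0.3700) = 0.2331
  (Q OR NOT Q) AND (U AND NOT U) = a·b on (0.7824, 0.2331) = 0.1824
  NOT ((Q OR NOT Q) AND (U AND NOT U)) = 1 − 0.1824 = 0.8176
  → value = 0.8176
Under Zadeh (min–max):
  NOT Q = 1 − 0.68 = 0.32
  Q OR NOT Q = max(a, b) on (0.68, 0.32) = 0.68
  NOT U = 1 − 0.63 = 0.37
  U AND NOT U = min(a, b) on (0.63, 0.37) = 0.37
  (Q OR NOT Q) AND (U AND NOT U) = min(a, b) on (0.68, 0.37) = 0.37
  NOT ((Q OR NOT Q) AND (U AND NOT U)) = 1 − 0.37 = 0.63
  → value = 0.6300
|0.8176 − 0.6300| = 0.188

0.188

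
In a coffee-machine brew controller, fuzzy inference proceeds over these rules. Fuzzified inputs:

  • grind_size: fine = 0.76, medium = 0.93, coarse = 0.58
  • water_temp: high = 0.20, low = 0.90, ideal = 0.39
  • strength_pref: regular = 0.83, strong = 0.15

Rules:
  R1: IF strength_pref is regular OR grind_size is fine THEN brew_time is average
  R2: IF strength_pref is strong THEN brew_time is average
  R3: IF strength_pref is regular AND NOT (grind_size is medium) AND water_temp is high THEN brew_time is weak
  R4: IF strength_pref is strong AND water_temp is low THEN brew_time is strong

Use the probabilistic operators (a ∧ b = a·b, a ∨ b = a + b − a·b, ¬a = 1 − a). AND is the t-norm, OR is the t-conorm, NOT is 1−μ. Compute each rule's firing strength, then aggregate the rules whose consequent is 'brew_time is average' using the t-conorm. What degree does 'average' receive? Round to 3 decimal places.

0.965

R1: regular=0.83, fine=0.76; OR[a + b − a·b] → w = 0.9592
R2: strong=0.15 → w = 0.1500
R3: regular=0.83, ¬medium=1−0.93=0.07, high=0.20; AND[a·b] → w = 0.0116
R4: strong=0.15, low=0.90; AND[a·b] → w = 0.1350
Rules with consequent 'average': {R1, R2} → strengths 0.9592, 0.1500
Aggregate via t-conorm [a + b − a·b]: 0.9653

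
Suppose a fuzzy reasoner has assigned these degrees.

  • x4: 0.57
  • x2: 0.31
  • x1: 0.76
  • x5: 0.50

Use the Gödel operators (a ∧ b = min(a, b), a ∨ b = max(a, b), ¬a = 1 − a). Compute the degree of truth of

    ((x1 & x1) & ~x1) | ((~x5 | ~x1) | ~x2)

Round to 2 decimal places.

x1 & x1 = min(a, b) on (0.76, 0.76) = 0.76
~x1 = 1 − 0.76 = 0.24
(x1 & x1) & ~x1 = min(a, b) on (0.76, 0.24) = 0.24
~x5 = 1 − 0.50 = 0.50
~x1 = 1 − 0.76 = 0.24
~x5 | ~x1 = max(a, b) on (0.50, 0.24) = 0.50
~x2 = 1 − 0.31 = 0.69
(~x5 | ~x1) | ~x2 = max(a, b) on (0.50, 0.69) = 0.69
((x1 & x1) & ~x1) | ((~x5 | ~x1) | ~x2) = max(a, b) on (0.24, 0.69) = 0.69

0.69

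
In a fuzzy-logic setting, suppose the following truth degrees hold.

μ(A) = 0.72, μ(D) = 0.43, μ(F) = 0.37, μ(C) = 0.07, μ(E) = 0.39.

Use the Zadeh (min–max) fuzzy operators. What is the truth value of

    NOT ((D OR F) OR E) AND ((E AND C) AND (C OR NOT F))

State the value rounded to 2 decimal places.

0.07

D OR F = max(a, b) on (0.43, 0.37) = 0.43
(D OR F) OR E = max(a, b) on (0.43, 0.39) = 0.43
NOT ((D OR F) OR E) = 1 − 0.43 = 0.57
E AND C = min(a, b) on (0.39, 0.07) = 0.07
NOT F = 1 − 0.37 = 0.63
C OR NOT F = max(a, b) on (0.07, 0.63) = 0.63
(E AND C) AND (C OR NOT F) = min(a, b) on (0.07, 0.63) = 0.07
NOT ((D OR F) OR E) AND ((E AND C) AND (C OR NOT F)) = min(a, b) on (0.57, 0.07) = 0.07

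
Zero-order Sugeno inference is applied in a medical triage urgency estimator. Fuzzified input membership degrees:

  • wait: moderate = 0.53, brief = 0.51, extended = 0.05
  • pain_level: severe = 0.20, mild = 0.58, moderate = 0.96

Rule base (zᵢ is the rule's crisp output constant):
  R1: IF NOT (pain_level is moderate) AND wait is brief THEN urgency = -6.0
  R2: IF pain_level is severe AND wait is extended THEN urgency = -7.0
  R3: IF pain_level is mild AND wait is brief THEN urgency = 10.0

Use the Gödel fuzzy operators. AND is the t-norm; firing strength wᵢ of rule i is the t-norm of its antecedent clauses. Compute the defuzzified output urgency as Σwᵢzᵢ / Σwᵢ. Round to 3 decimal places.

7.517

R1 (z=-6.0): ¬moderate=1−0.96=0.04, brief=0.51; AND[min(a, b)] → w = 0.04
R2 (z=-7.0): severe=0.20, extended=0.05; AND[min(a, b)] → w = 0.05
R3 (z=10.0): mild=0.58, brief=0.51; AND[min(a, b)] → w = 0.51
Weighted average = (0.04·-6.0 + 0.05·-7.0 + 0.51·10.0) / (0.04 + 0.05 + 0.51)
  = 4.5100 / 0.6000 = 7.517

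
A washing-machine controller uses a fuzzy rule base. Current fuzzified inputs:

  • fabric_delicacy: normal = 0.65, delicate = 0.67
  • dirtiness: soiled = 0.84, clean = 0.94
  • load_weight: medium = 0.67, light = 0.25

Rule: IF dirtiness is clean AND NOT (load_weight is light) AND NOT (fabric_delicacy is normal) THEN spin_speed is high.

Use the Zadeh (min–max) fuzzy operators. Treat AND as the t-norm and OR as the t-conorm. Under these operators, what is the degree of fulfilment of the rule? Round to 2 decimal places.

firing strength: clean=0.94, ¬light=1−0.25=0.75, ¬normal=1−0.65=0.35; AND[min(a, b)] → w = 0.35

0.35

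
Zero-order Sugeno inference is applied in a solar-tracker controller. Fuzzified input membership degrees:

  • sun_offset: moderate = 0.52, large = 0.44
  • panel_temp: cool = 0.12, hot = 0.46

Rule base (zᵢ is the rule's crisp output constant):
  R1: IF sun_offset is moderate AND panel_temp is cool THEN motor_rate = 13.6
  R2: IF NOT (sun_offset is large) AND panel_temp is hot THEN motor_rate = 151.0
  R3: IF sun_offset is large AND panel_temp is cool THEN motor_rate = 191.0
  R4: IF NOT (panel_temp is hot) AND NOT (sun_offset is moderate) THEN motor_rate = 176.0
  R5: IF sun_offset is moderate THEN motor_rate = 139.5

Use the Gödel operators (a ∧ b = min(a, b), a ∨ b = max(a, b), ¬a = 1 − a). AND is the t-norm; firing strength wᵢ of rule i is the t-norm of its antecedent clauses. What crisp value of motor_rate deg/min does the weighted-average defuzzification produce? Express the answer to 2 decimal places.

R1 (z=13.6): moderate=0.52, cool=0.12; AND[min(a, b)] → w = 0.12
R2 (z=151.0): ¬large=1−0.44=0.56, hot=0.46; AND[min(a, b)] → w = 0.46
R3 (z=191.0): large=0.44, cool=0.12; AND[min(a, b)] → w = 0.12
R4 (z=176.0): ¬hot=1−0.46=0.54, ¬moderate=1−0.52=0.48; AND[min(a, b)] → w = 0.48
R5 (z=139.5): moderate=0.52 → w = 0.52
Weighted average = (0.12·13.6 + 0.46·151.0 + 0.12·191.0 + 0.48·176.0 + 0.52·139.5) / (0.12 + 0.46 + 0.12 + 0.48 + 0.52)
  = 251.0320 / 1.7000 = 147.67

147.67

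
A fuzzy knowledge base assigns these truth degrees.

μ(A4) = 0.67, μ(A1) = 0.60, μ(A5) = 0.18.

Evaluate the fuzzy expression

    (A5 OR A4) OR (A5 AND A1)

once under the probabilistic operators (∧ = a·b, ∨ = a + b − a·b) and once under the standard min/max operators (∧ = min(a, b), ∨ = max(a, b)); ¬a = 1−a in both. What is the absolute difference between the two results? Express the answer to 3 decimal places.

Under probabilistic:
  A5 OR A4 = a + b − a·b on (0.1800, 0.6700) = 0.7294
  A5 AND A1 = a·b on (0.1800, 0.6000) = 0.1080
  (A5 OR A4) OR (A5 AND A1) = a + b − a·b on (0.7294, 0.1080) = 0.7586
  → value = 0.7586
Under standard min/max:
  A5 OR A4 = max(a, b) on (0.18, 0.67) = 0.67
  A5 AND A1 = min(a, b) on (0.18, 0.60) = 0.18
  (A5 OR A4) OR (A5 AND A1) = max(a, b) on (0.67, 0.18) = 0.67
  → value = 0.6700
|0.7586 − 0.6700| = 0.089

0.089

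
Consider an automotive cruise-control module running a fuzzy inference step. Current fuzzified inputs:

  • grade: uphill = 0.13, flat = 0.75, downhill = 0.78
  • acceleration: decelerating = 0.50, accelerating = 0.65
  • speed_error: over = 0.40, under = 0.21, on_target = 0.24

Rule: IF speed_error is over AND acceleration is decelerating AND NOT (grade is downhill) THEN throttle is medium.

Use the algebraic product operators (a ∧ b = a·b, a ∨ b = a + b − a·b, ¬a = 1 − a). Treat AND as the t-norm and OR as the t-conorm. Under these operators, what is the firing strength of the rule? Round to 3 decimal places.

0.044

firing strength: over=0.40, decelerating=0.50, ¬downhill=1−0.78=0.22; AND[a·b] → w = 0.0440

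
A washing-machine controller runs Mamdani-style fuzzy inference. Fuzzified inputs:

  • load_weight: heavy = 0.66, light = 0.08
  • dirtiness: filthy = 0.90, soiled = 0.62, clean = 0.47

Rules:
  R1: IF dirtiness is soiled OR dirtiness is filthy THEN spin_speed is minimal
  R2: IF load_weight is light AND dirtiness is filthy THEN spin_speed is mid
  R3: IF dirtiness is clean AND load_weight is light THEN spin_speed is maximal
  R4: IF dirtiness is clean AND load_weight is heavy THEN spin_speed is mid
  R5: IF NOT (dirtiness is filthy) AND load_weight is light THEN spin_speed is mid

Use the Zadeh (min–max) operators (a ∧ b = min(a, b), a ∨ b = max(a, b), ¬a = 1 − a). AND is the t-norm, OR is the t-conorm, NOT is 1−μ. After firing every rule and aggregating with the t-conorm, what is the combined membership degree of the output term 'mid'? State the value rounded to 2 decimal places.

R1: soiled=0.62, filthy=0.90; OR[max(a, b)] → w = 0.90
R2: light=0.08, filthy=0.90; AND[min(a, b)] → w = 0.08
R3: clean=0.47, light=0.08; AND[min(a, b)] → w = 0.08
R4: clean=0.47, heavy=0.66; AND[min(a, b)] → w = 0.47
R5: ¬filthy=1−0.90=0.10, light=0.08; AND[min(a, b)] → w = 0.08
Rules with consequent 'mid': {R2, R4, R5} → strengths 0.08, 0.47, 0.08
Aggregate via t-conorm [max(a, b)]: 0.47

0.47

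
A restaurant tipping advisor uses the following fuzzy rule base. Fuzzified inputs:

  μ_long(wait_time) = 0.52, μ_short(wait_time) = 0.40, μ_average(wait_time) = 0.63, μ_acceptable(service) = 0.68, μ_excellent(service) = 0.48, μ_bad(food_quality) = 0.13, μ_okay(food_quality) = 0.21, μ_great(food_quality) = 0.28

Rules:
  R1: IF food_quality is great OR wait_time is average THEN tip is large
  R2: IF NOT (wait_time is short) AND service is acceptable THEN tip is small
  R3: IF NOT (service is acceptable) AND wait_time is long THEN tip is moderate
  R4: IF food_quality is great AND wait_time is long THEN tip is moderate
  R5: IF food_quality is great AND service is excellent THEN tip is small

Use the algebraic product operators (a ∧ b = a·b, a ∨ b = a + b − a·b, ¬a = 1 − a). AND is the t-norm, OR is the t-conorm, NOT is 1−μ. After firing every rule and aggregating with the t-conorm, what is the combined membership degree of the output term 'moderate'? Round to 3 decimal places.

0.288

R1: great=0.28, average=0.63; OR[a + b − a·b] → w = 0.7336
R2: ¬short=1−0.40=0.60, acceptable=0.68; AND[a·b] → w = 0.4080
R3: ¬acceptable=1−0.68=0.32, long=0.52; AND[a·b] → w = 0.1664
R4: great=0.28, long=0.52; AND[a·b] → w = 0.1456
R5: great=0.28, excellent=0.48; AND[a·b] → w = 0.1344
Rules with consequent 'moderate': {R3, R4} → strengths 0.1664, 0.1456
Aggregate via t-conorm [a + b − a·b]: 0.2878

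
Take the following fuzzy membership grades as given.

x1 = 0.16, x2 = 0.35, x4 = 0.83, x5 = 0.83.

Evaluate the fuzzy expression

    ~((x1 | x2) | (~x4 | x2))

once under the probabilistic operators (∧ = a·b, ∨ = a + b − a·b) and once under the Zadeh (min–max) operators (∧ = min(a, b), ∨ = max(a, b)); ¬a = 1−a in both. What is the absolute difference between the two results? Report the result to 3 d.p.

Under probabilistic:
  x1 | x2 = a + b − a·b on (0.1600, 0.3500) = 0.4540
  ~x4 = 1 − 0.8300 = 0.1700
  ~x4 | x2 = a + b − a·b on (0.1700, 0.3500) = 0.4605
  (x1 | x2) | (~x4 | x2) = a + b − a·b on (0.4540, 0.4605) = 0.7054
  ~((x1 | x2) | (~x4 | x2)) = 1 − 0.7054 = 0.2946
  → value = 0.2946
Under Zadeh (min–max):
  x1 | x2 = max(a, b) on (0.16, 0.35) = 0.35
  ~x4 = 1 − 0.83 = 0.17
  ~x4 | x2 = max(a, b) on (0.17, 0.35) = 0.35
  (x1 | x2) | (~x4 | x2) = max(a, b) on (0.35, 0.35) = 0.35
  ~((x1 | x2) | (~x4 | x2)) = 1 − 0.35 = 0.65
  → value = 0.6500
|0.2946 − 0.6500| = 0.355

0.355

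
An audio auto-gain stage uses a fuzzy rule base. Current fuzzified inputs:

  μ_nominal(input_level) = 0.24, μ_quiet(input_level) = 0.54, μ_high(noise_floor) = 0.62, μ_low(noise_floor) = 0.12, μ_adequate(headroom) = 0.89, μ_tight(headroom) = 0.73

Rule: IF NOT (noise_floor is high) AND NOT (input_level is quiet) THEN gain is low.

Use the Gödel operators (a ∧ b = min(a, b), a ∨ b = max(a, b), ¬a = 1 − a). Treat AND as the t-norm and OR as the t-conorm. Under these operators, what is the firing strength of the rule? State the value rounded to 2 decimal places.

0.38

firing strength: ¬high=1−0.62=0.38, ¬quiet=1−0.54=0.46; AND[min(a, b)] → w = 0.38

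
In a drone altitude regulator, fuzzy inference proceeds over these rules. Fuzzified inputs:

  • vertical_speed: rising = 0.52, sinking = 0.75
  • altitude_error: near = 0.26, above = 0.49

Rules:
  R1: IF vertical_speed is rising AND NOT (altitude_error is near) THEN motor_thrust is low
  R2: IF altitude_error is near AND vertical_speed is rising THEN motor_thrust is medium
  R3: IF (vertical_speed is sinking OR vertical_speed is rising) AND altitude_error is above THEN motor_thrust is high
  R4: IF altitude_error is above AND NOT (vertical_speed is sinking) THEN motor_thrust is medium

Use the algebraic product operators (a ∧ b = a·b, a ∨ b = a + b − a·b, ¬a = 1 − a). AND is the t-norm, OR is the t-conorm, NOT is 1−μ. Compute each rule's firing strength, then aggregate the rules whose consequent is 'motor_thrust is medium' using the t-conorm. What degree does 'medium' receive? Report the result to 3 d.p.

0.241

R1: rising=0.52, ¬near=1−0.26=0.74; AND[a·b] → w = 0.3848
R2: near=0.26, rising=0.52; AND[a·b] → w = 0.1352
R3: (sinking=0.75 OR rising=0.52) = 0.8800; AND[a·b] with above=0.49 → w = 0.4312
R4: above=0.49, ¬sinking=1−0.75=0.25; AND[a·b] → w = 0.1225
Rules with consequent 'medium': {R2, R4} → strengths 0.1352, 0.1225
Aggregate via t-conorm [a + b − a·b]: 0.2411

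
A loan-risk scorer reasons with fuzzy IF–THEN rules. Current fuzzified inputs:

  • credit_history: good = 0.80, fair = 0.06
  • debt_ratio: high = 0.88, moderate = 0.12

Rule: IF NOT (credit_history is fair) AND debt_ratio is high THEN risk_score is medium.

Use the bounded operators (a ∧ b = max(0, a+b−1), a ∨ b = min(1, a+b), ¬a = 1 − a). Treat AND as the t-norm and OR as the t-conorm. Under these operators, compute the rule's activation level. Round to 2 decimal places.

firing strength: ¬fair=1−0.06=0.94, high=0.88; AND[max(0, a+b−1)] → w = 0.82

0.82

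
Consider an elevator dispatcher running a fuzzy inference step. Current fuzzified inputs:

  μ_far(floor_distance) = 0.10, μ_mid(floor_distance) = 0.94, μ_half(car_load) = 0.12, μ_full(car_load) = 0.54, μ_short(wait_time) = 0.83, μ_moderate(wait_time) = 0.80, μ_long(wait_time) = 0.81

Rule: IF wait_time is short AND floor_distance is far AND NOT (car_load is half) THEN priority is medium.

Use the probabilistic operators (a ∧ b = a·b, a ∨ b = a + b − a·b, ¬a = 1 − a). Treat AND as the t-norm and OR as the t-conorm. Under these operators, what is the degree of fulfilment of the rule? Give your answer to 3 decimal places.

firing strength: short=0.83, far=0.10, ¬half=1−0.12=0.88; AND[a·b] → w = 0.0730

0.073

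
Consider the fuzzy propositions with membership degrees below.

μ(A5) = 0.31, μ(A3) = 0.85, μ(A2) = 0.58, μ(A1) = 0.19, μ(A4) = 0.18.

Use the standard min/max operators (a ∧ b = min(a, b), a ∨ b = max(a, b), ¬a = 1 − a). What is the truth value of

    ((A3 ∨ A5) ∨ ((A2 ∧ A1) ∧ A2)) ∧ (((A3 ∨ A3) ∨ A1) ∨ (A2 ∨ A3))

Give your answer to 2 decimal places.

0.85

A3 ∨ A5 = max(a, b) on (0.85, 0.31) = 0.85
A2 ∧ A1 = min(a, b) on (0.58, 0.19) = 0.19
(A2 ∧ A1) ∧ A2 = min(a, b) on (0.19, 0.58) = 0.19
(A3 ∨ A5) ∨ ((A2 ∧ A1) ∧ A2) = max(a, b) on (0.85, 0.19) = 0.85
A3 ∨ A3 = max(a, b) on (0.85, 0.85) = 0.85
(A3 ∨ A3) ∨ A1 = max(a, b) on (0.85, 0.19) = 0.85
A2 ∨ A3 = max(a, b) on (0.58, 0.85) = 0.85
((A3 ∨ A3) ∨ A1) ∨ (A2 ∨ A3) = max(a, b) on (0.85, 0.85) = 0.85
((A3 ∨ A5) ∨ ((A2 ∧ A1) ∧ A2)) ∧ (((A3 ∨ A3) ∨ A1) ∨ (A2 ∨ A3)) = min(a, b) on (0.85, 0.85) = 0.85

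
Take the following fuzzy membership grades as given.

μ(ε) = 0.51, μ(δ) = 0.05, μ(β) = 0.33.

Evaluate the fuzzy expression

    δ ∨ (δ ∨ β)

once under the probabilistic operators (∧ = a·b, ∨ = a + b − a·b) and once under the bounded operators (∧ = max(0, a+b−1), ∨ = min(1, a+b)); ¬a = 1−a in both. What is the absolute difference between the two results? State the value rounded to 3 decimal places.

0.035

Under probabilistic:
  δ ∨ β = a + b − a·b on (0.0500, 0.3300) = 0.3635
  δ ∨ (δ ∨ β) = a + b − a·b on (0.0500, 0.3635) = 0.3953
  → value = 0.3953
Under bounded:
  δ ∨ β = min(1, a+b) on (0.05, 0.33) = 0.38
  δ ∨ (δ ∨ β) = min(1, a+b) on (0.05, 0.38) = 0.43
  → value = 0.4300
|0.3953 − 0.4300| = 0.035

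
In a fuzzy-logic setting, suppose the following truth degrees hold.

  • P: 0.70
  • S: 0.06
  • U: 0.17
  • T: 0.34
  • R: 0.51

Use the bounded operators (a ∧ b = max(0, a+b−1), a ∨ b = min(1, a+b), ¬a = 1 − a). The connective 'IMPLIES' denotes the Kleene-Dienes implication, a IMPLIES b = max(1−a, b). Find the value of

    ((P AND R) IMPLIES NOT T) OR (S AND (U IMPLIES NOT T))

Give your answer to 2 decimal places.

P AND R = max(0, a+b−1) on (0.70, 0.51) = 0.21
NOT T = 1 − 0.34 = 0.66
(P AND R) IMPLIES NOT T  [Kleene-Dienes: max(1−a, b)] with a=0.21, b=0.66 → 0.79
NOT T = 1 − 0.34 = 0.66
U IMPLIES NOT T  [Kleene-Dienes: max(1−a, b)] with a=0.17, b=0.66 → 0.83
S AND (U IMPLIES NOT T) = max(0, a+b−1) on (0.06, 0.83) = 0.00
((P AND R) IMPLIES NOT T) OR (S AND (U IMPLIES NOT T)) = min(1, a+b) on (0.79, 0.00) = 0.79

0.79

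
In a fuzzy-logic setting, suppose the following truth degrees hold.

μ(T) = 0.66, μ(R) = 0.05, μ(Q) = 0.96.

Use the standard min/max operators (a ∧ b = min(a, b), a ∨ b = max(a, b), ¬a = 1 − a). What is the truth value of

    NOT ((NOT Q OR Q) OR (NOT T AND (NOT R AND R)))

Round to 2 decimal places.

0.04

NOT Q = 1 − 0.96 = 0.04
NOT Q OR Q = max(a, b) on (0.04, 0.96) = 0.96
NOT T = 1 − 0.66 = 0.34
NOT R = 1 − 0.05 = 0.95
NOT R AND R = min(a, b) on (0.95, 0.05) = 0.05
NOT T AND (NOT R AND R) = min(a, b) on (0.34, 0.05) = 0.05
(NOT Q OR Q) OR (NOT T AND (NOT R AND R)) = max(a, b) on (0.96, 0.05) = 0.96
NOT ((NOT Q OR Q) OR (NOT T AND (NOT R AND R))) = 1 − 0.96 = 0.04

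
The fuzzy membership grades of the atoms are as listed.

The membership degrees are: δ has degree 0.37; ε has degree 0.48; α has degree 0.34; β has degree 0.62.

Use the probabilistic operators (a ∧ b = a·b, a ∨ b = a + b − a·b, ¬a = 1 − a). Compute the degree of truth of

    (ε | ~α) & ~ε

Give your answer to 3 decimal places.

0.428

~α = 1 − 0.3400 = 0.6600
ε | ~α = a + b − a·b on (0.4800, 0.6600) = 0.8232
~ε = 1 − 0.4800 = 0.5200
(ε | ~α) & ~ε = a·b on (0.8232, 0.5200) = 0.4281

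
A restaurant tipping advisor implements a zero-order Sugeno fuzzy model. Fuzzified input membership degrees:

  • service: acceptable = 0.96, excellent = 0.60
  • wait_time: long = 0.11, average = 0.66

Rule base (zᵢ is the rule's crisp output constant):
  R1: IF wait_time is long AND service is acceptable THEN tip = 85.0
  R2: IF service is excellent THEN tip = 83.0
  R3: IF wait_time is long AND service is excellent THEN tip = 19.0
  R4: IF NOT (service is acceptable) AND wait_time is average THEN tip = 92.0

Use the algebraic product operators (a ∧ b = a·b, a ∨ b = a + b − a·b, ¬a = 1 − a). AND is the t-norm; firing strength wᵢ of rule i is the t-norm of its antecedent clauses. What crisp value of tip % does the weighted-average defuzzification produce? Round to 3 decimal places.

78.269

R1 (z=85.0): long=0.11, acceptable=0.96; AND[a·b] → w = 0.1056
R2 (z=83.0): excellent=0.60 → w = 0.6000
R3 (z=19.0): long=0.11, excellent=0.60; AND[a·b] → w = 0.0660
R4 (z=92.0): ¬acceptable=1−0.96=0.04, average=0.66; AND[a·b] → w = 0.0264
Weighted average = (0.1056·85.0 + 0.6000·83.0 + 0.0660·19.0 + 0.0264·92.0) / (0.1056 + 0.6000 + 0.0660 + 0.0264)
  = 62.4588 / 0.7980 = 78.269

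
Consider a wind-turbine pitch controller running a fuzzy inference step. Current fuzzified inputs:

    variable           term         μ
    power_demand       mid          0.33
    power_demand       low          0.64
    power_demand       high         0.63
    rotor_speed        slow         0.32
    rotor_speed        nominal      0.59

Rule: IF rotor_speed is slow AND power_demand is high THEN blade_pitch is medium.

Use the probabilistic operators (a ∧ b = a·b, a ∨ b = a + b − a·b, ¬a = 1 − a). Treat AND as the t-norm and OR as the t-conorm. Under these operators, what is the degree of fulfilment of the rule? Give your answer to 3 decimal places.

firing strength: slow=0.32, high=0.63; AND[a·b] → w = 0.2016

0.202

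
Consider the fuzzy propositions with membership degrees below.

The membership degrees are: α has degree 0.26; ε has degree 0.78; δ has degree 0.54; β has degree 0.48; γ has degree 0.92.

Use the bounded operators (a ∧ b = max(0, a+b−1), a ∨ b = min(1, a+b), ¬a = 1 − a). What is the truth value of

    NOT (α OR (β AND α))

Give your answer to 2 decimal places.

0.74

β AND α = max(0, a+b−1) on (0.48, 0.26) = 0.00
α OR (β AND α) = min(1, a+b) on (0.26, 0.00) = 0.26
NOT (α OR (β AND α)) = 1 − 0.26 = 0.74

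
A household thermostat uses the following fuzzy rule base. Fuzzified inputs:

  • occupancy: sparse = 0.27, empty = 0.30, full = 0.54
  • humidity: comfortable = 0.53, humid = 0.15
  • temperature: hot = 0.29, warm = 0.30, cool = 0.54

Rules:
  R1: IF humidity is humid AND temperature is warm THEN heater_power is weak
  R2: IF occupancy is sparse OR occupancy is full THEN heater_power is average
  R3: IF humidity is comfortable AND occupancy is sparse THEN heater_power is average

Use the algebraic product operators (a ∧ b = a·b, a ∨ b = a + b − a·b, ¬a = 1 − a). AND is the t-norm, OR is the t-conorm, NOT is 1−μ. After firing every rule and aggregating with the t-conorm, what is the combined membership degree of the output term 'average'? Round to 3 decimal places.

0.712

R1: humid=0.15, warm=0.30; AND[a·b] → w = 0.0450
R2: sparse=0.27, full=0.54; OR[a + b − a·b] → w = 0.6642
R3: comfortable=0.53, sparse=0.27; AND[a·b] → w = 0.1431
Rules with consequent 'average': {R2, R3} → strengths 0.6642, 0.1431
Aggregate via t-conorm [a + b − a·b]: 0.7123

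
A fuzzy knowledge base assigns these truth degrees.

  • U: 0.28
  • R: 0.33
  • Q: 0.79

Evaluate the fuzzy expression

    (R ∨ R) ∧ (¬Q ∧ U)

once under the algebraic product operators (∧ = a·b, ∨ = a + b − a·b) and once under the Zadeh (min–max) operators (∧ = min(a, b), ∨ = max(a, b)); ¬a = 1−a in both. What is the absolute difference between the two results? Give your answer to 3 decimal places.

Under algebraic product:
  R ∨ R = a + b − a·b on (0.3300, 0.3300) = 0.5511
  ¬Q = 1 − 0.7900 = 0.2100
  ¬Q ∧ U = a·b on (0.2100, 0.2800) = 0.0588
  (R ∨ R) ∧ (¬Q ∧ U) = a·b on (0.5511, 0.0588) = 0.0324
  → value = 0.0324
Under Zadeh (min–max):
  R ∨ R = max(a, b) on (0.33, 0.33) = 0.33
  ¬Q = 1 − 0.79 = 0.21
  ¬Q ∧ U = min(a, b) on (0.21, 0.28) = 0.21
  (R ∨ R) ∧ (¬Q ∧ U) = min(a, b) on (0.33, 0.21) = 0.21
  → value = 0.2100
|0.0324 − 0.2100| = 0.178

0.178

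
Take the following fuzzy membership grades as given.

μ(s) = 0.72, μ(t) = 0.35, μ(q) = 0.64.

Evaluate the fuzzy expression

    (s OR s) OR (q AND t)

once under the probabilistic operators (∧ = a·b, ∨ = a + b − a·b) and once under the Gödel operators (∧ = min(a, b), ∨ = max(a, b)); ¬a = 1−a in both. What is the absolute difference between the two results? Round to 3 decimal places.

Under probabilistic:
  s OR s = a + b − a·b on (0.7200, 0.7200) = 0.9216
  q AND t = a·b on (0.6400, 0.3500) = 0.2240
  (s OR s) OR (q AND t) = a + b − a·b on (0.9216, 0.2240) = 0.9392
  → value = 0.9392
Under Gödel:
  s OR s = max(a, b) on (0.72, 0.72) = 0.72
  q AND t = min(a, b) on (0.64, 0.35) = 0.35
  (s OR s) OR (q AND t) = max(a, b) on (0.72, 0.35) = 0.72
  → value = 0.7200
|0.9392 − 0.7200| = 0.219

0.219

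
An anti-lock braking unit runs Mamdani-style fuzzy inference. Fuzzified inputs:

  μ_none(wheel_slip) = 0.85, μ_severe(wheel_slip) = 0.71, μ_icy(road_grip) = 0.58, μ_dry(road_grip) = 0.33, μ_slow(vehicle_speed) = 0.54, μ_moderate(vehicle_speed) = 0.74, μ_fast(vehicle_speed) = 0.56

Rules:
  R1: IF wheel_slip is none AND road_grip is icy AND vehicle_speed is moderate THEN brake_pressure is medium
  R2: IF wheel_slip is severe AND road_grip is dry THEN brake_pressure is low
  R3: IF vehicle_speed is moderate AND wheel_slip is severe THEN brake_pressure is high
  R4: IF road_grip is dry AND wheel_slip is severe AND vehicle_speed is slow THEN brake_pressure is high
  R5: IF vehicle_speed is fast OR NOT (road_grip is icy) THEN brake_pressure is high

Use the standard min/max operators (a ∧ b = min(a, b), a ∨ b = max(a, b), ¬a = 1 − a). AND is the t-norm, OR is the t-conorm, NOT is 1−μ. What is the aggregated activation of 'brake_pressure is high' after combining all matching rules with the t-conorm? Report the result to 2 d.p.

R1: none=0.85, icy=0.58, moderate=0.74; AND[min(a, b)] → w = 0.58
R2: severe=0.71, dry=0.33; AND[min(a, b)] → w = 0.33
R3: moderate=0.74, severe=0.71; AND[min(a, b)] → w = 0.71
R4: dry=0.33, severe=0.71, slow=0.54; AND[min(a, b)] → w = 0.33
R5: fast=0.56, ¬icy=1−0.58=0.42; OR[max(a, b)] → w = 0.56
Rules with consequent 'high': {R3, R4, R5} → strengths 0.71, 0.33, 0.56
Aggregate via t-conorm [max(a, b)]: 0.71

0.71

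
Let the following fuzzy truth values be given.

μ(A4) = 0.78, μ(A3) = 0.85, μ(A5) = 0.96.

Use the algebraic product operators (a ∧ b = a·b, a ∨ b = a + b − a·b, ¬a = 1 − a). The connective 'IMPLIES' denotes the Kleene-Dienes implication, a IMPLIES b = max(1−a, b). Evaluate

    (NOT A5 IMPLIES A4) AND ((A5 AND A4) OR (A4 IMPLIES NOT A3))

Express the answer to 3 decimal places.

NOT A5 = 1 − 0.9600 = 0.0400
NOT A5 IMPLIES A4  [Kleene-Dienes: max(1−a, b)] with a=0.0400, b=0.7800 → 0.9600
A5 AND A4 = a·b on (0.9600, 0.7800) = 0.7488
NOT A3 = 1 − 0.8500 = 0.1500
A4 IMPLIES NOT A3  [Kleene-Dienes: max(1−a, b)] with a=0.7800, b=0.1500 → 0.2200
(A5 AND A4) OR (A4 IMPLIES NOT A3) = a + b − a·b on (0.7488, 0.2200) = 0.8041
(NOT A5 IMPLIES A4) AND ((A5 AND A4) OR (A4 IMPLIES NOT A3)) = a·b on (0.9600, 0.8041) = 0.7719

0.772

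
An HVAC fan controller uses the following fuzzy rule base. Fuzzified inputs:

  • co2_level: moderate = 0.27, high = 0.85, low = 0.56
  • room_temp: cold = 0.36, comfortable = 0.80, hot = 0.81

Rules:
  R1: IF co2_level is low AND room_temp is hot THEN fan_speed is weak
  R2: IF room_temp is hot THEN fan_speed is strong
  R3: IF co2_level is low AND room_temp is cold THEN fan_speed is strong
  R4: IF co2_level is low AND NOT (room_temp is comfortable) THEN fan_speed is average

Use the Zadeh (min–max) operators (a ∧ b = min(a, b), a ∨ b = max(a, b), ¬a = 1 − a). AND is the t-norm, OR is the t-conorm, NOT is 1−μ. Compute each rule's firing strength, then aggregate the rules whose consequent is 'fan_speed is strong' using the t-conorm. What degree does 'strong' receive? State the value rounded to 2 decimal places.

0.81

R1: low=0.56, hot=0.81; AND[min(a, b)] → w = 0.56
R2: hot=0.81 → w = 0.81
R3: low=0.56, cold=0.36; AND[min(a, b)] → w = 0.36
R4: low=0.56, ¬comfortable=1−0.80=0.20; AND[min(a, b)] → w = 0.20
Rules with consequent 'strong': {R2, R3} → strengths 0.81, 0.36
Aggregate via t-conorm [max(a, b)]: 0.81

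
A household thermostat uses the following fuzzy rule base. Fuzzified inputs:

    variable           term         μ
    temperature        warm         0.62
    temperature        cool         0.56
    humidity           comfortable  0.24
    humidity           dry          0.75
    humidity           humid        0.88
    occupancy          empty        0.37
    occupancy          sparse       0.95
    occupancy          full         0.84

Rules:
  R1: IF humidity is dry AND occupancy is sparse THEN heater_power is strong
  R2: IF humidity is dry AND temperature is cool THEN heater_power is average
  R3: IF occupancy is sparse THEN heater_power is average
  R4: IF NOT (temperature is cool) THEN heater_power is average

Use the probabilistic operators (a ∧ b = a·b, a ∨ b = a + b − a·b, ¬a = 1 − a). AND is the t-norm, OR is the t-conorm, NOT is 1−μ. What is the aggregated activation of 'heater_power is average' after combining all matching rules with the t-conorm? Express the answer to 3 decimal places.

0.984

R1: dry=0.75, sparse=0.95; AND[a·b] → w = 0.7125
R2: dry=0.75, cool=0.56; AND[a·b] → w = 0.4200
R3: sparse=0.95 → w = 0.9500
R4: ¬cool=1−0.56=0.44 → w = 0.4400
Rules with consequent 'average': {R2, R3, R4} → strengths 0.4200, 0.9500, 0.4400
Aggregate via t-conorm [a + b − a·b]: 0.9838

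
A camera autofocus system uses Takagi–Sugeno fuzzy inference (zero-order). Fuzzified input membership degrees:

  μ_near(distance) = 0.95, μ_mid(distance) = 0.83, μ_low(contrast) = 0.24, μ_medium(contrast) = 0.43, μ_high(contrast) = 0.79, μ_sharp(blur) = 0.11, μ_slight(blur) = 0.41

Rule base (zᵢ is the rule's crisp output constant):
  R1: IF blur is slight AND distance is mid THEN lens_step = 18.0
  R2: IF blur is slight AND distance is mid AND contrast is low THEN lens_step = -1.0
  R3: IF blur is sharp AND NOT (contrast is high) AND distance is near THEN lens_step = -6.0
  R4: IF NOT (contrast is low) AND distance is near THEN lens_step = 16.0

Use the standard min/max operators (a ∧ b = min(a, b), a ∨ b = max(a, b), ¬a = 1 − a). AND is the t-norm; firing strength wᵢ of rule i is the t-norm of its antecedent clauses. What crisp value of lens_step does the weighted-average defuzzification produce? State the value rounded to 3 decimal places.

R1 (z=18.0): slight=0.41, mid=0.83; AND[min(a, b)] → w = 0.41
R2 (z=-1.0): slight=0.41, mid=0.83, low=0.24; AND[min(a, b)] → w = 0.24
R3 (z=-6.0): sharp=0.11, ¬high=1−0.79=0.21, near=0.95; AND[min(a, b)] → w = 0.11
R4 (z=16.0): ¬low=1−0.24=0.76, near=0.95; AND[min(a, b)] → w = 0.76
Weighted average = (0.41·18.0 + 0.24·-1.0 + 0.11·-6.0 + 0.76·16.0) / (0.41 + 0.24 + 0.11 + 0.76)
  = 18.6400 / 1.5200 = 12.263

12.263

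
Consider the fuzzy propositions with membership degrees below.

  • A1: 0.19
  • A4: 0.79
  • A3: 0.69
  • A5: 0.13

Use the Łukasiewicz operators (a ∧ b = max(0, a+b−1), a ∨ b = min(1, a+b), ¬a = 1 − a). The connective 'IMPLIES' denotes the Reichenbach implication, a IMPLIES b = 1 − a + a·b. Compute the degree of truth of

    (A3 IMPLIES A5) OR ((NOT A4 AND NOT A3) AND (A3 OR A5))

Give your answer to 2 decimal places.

A3 IMPLIES A5  [Reichenbach: 1 − a + a·b] with a=0.69, b=0.13 → 0.40
NOT A4 = 1 − 0.79 = 0.21
NOT A3 = 1 − 0.69 = 0.31
NOT A4 AND NOT A3 = max(0, a+b−1) on (0.21, 0.31) = 0.00
A3 OR A5 = min(1, a+b) on (0.69, 0.13) = 0.82
(NOT A4 AND NOT A3) AND (A3 OR A5) = max(0, a+b−1) on (0.00, 0.82) = 0.00
(A3 IMPLIES A5) OR ((NOT A4 AND NOT A3) AND (A3 OR A5)) = min(1, a+b) on (0.40, 0.00) = 0.40

0.40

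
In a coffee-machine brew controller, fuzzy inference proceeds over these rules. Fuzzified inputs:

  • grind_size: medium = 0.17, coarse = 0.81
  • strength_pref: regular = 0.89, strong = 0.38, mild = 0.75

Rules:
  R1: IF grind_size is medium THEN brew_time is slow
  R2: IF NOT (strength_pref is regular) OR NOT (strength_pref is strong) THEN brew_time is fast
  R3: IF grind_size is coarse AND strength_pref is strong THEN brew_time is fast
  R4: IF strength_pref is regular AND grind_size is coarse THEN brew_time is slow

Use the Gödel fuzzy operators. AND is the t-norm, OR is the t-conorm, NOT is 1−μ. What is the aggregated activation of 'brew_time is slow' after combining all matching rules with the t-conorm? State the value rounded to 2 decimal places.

0.81

R1: medium=0.17 → w = 0.17
R2: ¬regular=1−0.89=0.11, ¬strong=1−0.38=0.62; OR[max(a, b)] → w = 0.62
R3: coarse=0.81, strong=0.38; AND[min(a, b)] → w = 0.38
R4: regular=0.89, coarse=0.81; AND[min(a, b)] → w = 0.81
Rules with consequent 'slow': {R1, R4} → strengths 0.17, 0.81
Aggregate via t-conorm [max(a, b)]: 0.81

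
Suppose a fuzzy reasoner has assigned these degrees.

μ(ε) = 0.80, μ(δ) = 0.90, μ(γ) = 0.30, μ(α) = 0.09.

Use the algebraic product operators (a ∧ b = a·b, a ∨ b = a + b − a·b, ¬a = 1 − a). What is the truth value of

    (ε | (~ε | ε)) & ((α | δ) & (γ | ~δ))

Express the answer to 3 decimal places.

0.326

~ε = 1 − 0.8000 = 0.2000
~ε | ε = a + b − a·b on (0.2000, 0.8000) = 0.8400
ε | (~ε | ε) = a + b − a·b on (0.8000, 0.8400) = 0.9680
α | δ = a + b − a·b on (0.0900, 0.9000) = 0.9090
~δ = 1 − 0.9000 = 0.1000
γ | ~δ = a + b − a·b on (0.3000, 0.1000) = 0.3700
(α | δ) & (γ | ~δ) = a·b on (0.9090, 0.3700) = 0.3363
(ε | (~ε | ε)) & ((α | δ) & (γ | ~δ)) = a·b on (0.9680, 0.3363) = 0.3256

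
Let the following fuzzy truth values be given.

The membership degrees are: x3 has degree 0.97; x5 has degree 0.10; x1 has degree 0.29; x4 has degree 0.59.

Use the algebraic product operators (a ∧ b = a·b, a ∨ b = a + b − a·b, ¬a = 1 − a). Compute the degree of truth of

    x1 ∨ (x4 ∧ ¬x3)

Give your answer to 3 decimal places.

¬x3 = 1 − 0.9700 = 0.0300
x4 ∧ ¬x3 = a·b on (0.5900, 0.0300) = 0.0177
x1 ∨ (x4 ∧ ¬x3) = a + b − a·b on (0.2900, 0.0177) = 0.3026

0.303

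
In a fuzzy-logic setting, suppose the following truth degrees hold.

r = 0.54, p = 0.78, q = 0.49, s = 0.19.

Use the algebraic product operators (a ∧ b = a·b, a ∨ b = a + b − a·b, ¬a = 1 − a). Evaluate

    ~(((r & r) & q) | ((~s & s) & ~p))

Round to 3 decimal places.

0.828

r & r = a·b on (0.5400, 0.5400) = 0.2916
(r & r) & q = a·b on (0.2916, 0.4900) = 0.1429
~s = 1 − 0.1900 = 0.8100
~s & s = a·b on (0.8100, 0.1900) = 0.1539
~p = 1 − 0.7800 = 0.2200
(~s & s) & ~p = a·b on (0.1539, 0.2200) = 0.0339
((r & r) & q) | ((~s & s) & ~p) = a + b − a·b on (0.1429, 0.0339) = 0.1719
~(((r & r) & q) | ((~s & s) & ~p)) = 1 − 0.1719 = 0.8281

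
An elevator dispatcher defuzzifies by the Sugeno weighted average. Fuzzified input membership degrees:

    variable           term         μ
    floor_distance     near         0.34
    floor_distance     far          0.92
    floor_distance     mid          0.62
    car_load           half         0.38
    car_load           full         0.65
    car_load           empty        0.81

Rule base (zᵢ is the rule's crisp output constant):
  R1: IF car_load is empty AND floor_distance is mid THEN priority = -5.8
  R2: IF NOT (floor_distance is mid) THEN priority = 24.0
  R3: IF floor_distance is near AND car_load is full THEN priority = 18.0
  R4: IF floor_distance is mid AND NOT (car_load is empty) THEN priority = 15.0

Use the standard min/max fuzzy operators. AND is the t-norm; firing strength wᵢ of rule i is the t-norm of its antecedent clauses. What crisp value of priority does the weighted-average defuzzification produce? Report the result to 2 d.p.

9.47

R1 (z=-5.8): empty=0.81, mid=0.62; AND[min(a, b)] → w = 0.62
R2 (z=24.0): ¬mid=1−0.62=0.38 → w = 0.38
R3 (z=18.0): near=0.34, full=0.65; AND[min(a, b)] → w = 0.34
R4 (z=15.0): mid=0.62, ¬empty=1−0.81=0.19; AND[min(a, b)] → w = 0.19
Weighted average = (0.62·-5.8 + 0.38·24.0 + 0.34·18.0 + 0.19·15.0) / (0.62 + 0.38 + 0.34 + 0.19)
  = 14.4940 / 1.5300 = 9.47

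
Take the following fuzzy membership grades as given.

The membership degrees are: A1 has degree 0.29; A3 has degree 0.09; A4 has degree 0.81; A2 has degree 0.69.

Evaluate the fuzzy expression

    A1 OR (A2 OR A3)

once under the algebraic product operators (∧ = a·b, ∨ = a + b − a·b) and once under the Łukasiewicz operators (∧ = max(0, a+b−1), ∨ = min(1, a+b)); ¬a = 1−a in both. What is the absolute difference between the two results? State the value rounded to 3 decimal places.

Under algebraic product:
  A2 OR A3 = a + b − a·b on (0.6900, 0.0900) = 0.7179
  A1 OR (A2 OR A3) = a + b − a·b on (0.2900, 0.7179) = 0.7997
  → value = 0.7997
Under Łukasiewicz:
  A2 OR A3 = min(1, a+b) on (0.69, 0.09) = 0.78
  A1 OR (A2 OR A3) = min(1, a+b) on (0.29, 0.78) = 1.00
  → value = 1.0000
|0.7997 − 1.0000| = 0.200

0.200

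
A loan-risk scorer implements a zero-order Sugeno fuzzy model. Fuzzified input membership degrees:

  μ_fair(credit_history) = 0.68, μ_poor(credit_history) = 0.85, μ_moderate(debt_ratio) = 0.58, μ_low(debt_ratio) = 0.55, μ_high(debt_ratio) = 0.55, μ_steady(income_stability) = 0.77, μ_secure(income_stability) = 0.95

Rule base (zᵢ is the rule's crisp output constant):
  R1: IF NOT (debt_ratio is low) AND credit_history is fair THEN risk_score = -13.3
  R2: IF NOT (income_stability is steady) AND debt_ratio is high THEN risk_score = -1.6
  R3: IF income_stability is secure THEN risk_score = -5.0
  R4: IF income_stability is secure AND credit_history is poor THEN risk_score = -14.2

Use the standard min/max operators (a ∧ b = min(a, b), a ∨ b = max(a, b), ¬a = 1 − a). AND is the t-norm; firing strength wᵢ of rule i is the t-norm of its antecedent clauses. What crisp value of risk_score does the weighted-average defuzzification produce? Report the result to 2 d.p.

R1 (z=-13.3): ¬low=1−0.55=0.45, fair=0.68; AND[min(a, b)] → w = 0.45
R2 (z=-1.6): ¬steady=1−0.77=0.23, high=0.55; AND[min(a, b)] → w = 0.23
R3 (z=-5.0): secure=0.95 → w = 0.95
R4 (z=-14.2): secure=0.95, poor=0.85; AND[min(a, b)] → w = 0.85
Weighted average = (0.45·-13.3 + 0.23·-1.6 + 0.95·-5.0 + 0.85·-14.2) / (0.45 + 0.23 + 0.95 + 0.85)
  = -23.1730 / 2.4800 = -9.34

-9.34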